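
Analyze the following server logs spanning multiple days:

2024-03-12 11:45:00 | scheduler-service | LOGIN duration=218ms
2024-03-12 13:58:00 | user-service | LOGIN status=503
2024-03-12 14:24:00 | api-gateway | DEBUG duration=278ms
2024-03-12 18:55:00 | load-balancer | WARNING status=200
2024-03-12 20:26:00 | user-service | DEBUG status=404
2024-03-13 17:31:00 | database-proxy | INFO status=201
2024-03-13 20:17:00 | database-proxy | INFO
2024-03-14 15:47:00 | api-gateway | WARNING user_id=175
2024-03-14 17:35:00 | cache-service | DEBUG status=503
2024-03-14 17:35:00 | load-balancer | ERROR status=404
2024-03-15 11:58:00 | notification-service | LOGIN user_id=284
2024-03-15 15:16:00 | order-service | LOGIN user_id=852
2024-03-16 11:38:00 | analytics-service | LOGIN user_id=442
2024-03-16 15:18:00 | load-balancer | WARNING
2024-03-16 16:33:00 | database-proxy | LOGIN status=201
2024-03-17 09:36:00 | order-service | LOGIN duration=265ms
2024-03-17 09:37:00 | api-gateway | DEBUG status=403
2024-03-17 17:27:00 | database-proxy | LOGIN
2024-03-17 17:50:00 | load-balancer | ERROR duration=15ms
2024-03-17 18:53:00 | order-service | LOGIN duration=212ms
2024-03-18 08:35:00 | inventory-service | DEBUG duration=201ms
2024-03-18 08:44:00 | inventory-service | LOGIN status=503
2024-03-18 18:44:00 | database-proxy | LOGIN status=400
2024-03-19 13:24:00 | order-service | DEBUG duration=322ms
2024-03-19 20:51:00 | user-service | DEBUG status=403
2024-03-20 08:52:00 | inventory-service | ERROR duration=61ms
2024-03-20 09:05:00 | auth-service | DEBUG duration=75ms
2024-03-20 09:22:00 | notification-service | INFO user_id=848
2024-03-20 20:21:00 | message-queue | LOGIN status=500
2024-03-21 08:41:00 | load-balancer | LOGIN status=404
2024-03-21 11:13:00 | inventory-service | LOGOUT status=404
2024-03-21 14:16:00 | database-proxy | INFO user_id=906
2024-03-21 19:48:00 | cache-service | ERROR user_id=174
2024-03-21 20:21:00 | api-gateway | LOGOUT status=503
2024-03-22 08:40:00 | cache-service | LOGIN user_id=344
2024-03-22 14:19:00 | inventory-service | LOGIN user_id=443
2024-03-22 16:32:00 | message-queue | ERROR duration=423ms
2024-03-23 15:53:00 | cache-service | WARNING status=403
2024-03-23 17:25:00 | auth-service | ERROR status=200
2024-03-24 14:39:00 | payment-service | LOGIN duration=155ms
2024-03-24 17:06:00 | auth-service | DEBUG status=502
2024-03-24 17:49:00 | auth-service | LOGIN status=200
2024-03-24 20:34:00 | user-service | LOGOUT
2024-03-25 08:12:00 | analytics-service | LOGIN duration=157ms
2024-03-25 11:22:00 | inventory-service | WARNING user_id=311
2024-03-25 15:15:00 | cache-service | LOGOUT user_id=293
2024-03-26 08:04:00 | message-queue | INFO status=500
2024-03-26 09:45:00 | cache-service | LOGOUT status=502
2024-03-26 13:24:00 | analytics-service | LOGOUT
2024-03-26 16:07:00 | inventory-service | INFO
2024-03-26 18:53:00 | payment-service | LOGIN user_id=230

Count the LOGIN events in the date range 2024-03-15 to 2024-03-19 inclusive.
9

To filter by date range:

1. Date range: 2024-03-15 through 2024-03-19, both dates inclusive
2. Filter for LOGIN events whose date falls in this range
3. Count matching events: 9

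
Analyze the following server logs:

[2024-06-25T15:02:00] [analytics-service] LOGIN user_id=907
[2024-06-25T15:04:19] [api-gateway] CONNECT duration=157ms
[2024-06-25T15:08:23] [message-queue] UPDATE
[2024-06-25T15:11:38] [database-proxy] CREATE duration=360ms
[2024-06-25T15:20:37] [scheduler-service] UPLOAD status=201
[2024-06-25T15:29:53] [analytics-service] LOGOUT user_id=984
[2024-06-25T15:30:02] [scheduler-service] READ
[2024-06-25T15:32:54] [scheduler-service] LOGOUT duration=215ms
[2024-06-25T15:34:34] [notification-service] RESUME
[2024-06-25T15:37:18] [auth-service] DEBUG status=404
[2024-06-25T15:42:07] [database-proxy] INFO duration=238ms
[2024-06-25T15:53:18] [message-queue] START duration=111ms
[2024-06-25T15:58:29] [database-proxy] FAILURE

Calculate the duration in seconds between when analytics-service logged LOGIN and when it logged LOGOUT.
1673

To find the time between events:

1. Locate the first LOGIN event for analytics-service: 2024-06-25T15:02:00
2. Locate the first LOGOUT event for analytics-service: 2024-06-25T15:29:53
3. Calculate the difference: 2024-06-25T15:29:53 - 2024-06-25T15:02:00 = 1673 seconds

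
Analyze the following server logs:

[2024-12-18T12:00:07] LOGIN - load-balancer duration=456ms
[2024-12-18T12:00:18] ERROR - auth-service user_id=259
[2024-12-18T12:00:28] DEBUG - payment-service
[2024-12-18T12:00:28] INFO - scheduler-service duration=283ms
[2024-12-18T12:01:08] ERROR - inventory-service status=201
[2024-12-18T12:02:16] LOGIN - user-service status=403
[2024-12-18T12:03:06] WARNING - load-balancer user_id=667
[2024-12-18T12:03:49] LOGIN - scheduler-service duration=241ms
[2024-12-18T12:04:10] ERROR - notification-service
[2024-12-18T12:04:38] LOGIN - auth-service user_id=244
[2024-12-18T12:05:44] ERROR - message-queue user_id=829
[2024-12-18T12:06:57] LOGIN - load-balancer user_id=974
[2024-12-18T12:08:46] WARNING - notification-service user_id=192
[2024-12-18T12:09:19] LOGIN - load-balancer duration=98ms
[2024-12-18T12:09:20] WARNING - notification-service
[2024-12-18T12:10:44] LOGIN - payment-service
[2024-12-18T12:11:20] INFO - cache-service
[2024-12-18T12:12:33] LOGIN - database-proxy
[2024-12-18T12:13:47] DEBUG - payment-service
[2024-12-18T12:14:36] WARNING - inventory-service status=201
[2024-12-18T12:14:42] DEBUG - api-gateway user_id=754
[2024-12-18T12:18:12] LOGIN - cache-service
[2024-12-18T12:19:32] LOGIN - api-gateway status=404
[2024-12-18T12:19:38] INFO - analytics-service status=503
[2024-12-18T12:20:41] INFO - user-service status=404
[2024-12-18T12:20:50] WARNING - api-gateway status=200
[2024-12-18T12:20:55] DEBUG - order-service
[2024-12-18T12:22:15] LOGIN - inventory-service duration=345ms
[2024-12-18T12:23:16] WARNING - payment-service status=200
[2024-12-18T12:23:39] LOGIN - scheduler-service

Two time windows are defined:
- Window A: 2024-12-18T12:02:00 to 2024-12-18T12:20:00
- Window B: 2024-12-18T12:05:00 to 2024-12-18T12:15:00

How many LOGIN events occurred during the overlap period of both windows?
4

To find overlap events:

1. Window A: 2024-12-18T12:02:00 to 2024-12-18T12:20:00
2. Window B: 2024-12-18T12:05:00 to 2024-12-18T12:15:00
3. Overlap period: 2024-12-18T12:05:00 to 2024-12-18T12:15:00
4. Count LOGIN events in overlap: 4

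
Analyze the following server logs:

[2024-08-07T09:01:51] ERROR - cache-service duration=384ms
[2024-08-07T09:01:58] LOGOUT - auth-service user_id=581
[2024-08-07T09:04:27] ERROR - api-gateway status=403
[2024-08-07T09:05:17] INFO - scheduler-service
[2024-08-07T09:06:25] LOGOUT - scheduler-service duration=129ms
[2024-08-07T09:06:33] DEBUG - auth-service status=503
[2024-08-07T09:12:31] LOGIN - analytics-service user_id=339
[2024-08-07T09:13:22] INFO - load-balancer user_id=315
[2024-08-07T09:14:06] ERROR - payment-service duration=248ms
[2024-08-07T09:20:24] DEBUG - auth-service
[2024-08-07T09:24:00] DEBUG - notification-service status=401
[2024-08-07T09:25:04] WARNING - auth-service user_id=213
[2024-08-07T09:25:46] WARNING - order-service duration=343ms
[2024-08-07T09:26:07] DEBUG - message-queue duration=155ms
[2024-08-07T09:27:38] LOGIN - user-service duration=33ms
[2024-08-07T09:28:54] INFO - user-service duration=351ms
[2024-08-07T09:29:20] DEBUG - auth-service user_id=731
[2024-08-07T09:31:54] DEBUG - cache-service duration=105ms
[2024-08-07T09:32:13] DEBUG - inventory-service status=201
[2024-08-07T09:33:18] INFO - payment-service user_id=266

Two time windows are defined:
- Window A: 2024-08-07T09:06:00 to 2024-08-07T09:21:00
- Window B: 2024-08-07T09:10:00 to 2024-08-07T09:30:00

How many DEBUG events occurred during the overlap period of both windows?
1

To find overlap events:

1. Window A: 2024-08-07T09:06:00 to 2024-08-07T09:21:00
2. Window B: 2024-08-07T09:10:00 to 2024-08-07T09:30:00
3. Overlap period: 2024-08-07T09:10:00 to 2024-08-07T09:21:00
4. Count DEBUG events in overlap: 1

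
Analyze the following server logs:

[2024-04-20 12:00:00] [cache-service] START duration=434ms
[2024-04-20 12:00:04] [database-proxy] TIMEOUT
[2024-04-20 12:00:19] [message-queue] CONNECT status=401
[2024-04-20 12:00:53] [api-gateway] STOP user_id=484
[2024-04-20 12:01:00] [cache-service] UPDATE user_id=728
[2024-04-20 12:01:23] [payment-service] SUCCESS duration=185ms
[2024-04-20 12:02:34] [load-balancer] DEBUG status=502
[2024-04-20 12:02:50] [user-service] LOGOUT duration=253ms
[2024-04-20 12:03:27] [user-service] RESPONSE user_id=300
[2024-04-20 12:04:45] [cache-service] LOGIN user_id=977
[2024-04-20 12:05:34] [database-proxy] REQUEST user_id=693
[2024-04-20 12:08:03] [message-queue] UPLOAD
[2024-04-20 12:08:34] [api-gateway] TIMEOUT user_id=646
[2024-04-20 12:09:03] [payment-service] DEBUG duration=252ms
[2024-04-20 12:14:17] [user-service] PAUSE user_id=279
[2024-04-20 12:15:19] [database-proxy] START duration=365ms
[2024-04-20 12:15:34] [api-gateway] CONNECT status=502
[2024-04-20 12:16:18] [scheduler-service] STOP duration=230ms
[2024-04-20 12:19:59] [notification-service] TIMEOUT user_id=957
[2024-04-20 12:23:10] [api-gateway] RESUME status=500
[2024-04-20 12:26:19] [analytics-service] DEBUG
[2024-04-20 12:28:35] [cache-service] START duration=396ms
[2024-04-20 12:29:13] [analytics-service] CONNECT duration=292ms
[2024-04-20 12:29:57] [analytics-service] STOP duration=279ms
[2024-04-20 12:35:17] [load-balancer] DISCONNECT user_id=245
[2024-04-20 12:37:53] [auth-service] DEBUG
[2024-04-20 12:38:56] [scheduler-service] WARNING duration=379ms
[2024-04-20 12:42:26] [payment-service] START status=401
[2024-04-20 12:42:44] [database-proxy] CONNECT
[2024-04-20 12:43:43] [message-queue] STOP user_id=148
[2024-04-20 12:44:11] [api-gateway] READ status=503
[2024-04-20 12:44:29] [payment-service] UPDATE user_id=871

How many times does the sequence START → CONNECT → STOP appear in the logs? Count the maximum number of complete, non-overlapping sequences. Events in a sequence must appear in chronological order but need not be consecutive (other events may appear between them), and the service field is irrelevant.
4

To count sequences:

1. Look for pattern: START → CONNECT → STOP
2. Greedily scan the log in chronological order, matching each sequence element in turn (ignoring service)
3. Each time the full pattern completes, increment the count and restart matching from the next event
4. Complete non-overlapping sequences found: 4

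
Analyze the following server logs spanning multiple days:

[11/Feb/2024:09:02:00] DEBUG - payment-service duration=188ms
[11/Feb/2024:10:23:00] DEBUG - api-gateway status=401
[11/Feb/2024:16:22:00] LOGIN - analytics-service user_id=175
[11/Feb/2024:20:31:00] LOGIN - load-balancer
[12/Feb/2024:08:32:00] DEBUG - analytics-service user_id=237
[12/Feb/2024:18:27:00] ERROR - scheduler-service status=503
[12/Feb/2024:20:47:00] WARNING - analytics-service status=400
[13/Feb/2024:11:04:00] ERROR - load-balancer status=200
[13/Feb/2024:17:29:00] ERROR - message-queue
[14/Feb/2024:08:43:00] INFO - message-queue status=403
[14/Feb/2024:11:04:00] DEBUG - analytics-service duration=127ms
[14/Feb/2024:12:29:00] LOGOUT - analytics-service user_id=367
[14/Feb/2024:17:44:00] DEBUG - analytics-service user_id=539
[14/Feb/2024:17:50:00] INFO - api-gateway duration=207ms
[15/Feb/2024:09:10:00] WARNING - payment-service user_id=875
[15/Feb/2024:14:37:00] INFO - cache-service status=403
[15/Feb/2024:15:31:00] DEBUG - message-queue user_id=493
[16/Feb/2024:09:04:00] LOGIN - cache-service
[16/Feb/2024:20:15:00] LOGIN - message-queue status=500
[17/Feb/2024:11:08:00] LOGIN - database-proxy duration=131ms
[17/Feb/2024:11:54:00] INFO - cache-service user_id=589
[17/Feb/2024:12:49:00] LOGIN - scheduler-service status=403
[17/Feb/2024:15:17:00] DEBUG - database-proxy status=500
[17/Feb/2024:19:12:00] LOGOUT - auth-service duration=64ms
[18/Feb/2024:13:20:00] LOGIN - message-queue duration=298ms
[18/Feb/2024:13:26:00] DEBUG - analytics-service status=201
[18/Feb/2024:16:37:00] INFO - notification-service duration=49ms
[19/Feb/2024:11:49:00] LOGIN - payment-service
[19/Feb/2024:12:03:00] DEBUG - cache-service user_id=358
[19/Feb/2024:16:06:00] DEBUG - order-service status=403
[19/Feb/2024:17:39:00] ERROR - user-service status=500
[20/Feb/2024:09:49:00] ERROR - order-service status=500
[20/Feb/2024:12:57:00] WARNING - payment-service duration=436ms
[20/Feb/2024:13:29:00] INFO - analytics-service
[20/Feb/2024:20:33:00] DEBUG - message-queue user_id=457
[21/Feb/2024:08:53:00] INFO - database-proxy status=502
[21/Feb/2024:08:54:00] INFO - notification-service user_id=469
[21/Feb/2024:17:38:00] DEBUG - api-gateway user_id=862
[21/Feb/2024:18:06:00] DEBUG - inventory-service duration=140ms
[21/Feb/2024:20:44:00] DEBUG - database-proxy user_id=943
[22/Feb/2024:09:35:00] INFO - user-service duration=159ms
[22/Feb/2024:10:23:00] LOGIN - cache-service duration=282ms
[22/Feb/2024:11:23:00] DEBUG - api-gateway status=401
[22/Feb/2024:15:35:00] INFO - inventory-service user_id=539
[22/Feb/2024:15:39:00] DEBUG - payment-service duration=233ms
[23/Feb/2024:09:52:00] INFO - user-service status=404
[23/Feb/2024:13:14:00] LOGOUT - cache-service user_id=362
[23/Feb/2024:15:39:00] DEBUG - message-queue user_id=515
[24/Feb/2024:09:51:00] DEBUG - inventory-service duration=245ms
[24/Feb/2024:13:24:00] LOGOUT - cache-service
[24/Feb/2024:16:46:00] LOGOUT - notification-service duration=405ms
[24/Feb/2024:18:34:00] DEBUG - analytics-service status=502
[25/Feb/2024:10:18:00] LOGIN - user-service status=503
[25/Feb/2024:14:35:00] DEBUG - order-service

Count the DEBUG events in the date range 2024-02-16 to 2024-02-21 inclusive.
8

To filter by date range:

1. Date range: 2024-02-16 through 2024-02-21, both dates inclusive
2. Filter for DEBUG events whose date falls in this range
3. Count matching events: 8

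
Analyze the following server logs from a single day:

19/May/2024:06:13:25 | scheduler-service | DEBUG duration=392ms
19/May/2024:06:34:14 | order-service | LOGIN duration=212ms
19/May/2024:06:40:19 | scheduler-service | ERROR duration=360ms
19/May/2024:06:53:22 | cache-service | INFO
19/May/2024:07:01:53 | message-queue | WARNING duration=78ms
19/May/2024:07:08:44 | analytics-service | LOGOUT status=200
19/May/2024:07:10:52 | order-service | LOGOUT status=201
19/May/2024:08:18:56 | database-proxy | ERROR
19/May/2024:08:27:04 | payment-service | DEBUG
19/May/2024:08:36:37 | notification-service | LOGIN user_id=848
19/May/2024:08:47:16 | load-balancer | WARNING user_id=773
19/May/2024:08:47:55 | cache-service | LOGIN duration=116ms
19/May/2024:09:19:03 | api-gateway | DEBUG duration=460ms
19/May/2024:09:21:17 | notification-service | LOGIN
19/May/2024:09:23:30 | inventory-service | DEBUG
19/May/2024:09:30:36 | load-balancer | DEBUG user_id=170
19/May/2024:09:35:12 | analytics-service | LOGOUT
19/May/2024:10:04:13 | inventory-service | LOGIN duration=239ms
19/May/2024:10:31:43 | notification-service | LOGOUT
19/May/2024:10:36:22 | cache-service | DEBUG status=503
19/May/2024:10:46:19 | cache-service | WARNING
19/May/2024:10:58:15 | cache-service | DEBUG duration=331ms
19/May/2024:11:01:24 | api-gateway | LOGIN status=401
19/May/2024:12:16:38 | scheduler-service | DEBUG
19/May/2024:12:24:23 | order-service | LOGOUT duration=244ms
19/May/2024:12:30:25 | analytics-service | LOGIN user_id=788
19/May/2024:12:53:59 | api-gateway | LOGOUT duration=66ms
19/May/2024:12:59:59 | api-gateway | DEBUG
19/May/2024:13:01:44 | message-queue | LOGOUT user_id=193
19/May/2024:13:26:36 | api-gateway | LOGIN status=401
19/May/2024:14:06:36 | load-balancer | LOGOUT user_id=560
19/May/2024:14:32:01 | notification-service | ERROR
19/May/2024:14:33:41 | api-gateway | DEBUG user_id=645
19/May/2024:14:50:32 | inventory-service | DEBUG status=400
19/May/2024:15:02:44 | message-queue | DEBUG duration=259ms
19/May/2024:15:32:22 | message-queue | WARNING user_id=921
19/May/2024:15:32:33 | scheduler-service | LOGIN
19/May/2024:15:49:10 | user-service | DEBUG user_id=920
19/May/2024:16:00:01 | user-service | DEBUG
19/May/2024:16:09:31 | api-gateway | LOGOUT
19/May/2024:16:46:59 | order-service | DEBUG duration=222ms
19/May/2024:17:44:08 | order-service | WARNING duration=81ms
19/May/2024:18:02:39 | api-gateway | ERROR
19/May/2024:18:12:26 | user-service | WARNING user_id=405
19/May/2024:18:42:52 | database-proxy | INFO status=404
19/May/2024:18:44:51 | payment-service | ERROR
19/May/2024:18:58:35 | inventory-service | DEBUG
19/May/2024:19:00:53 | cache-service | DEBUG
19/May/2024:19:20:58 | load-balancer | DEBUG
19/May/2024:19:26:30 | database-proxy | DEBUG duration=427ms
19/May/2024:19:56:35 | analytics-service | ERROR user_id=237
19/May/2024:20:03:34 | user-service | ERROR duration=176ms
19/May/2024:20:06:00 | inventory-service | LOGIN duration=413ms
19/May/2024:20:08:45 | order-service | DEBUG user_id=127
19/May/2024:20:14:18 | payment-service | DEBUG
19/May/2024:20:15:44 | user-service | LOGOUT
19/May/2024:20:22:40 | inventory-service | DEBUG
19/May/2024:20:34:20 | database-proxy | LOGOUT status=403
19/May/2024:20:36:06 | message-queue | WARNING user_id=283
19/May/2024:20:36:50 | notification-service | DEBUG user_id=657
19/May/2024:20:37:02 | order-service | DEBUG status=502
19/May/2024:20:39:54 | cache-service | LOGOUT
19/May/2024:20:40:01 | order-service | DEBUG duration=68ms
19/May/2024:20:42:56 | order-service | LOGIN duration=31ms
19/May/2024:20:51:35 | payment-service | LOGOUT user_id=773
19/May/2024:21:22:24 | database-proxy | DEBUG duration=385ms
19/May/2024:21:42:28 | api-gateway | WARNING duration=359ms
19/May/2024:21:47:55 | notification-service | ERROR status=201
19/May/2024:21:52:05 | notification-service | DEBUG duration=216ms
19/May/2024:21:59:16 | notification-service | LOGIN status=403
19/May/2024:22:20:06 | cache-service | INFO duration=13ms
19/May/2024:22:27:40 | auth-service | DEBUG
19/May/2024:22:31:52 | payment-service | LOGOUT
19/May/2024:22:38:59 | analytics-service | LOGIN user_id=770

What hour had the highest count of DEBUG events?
20

To find the peak hour:

1. Group all DEBUG events by hour
2. Count events in each hour
3. Find hour with maximum count
4. Peak hour: 20 (with 6 events)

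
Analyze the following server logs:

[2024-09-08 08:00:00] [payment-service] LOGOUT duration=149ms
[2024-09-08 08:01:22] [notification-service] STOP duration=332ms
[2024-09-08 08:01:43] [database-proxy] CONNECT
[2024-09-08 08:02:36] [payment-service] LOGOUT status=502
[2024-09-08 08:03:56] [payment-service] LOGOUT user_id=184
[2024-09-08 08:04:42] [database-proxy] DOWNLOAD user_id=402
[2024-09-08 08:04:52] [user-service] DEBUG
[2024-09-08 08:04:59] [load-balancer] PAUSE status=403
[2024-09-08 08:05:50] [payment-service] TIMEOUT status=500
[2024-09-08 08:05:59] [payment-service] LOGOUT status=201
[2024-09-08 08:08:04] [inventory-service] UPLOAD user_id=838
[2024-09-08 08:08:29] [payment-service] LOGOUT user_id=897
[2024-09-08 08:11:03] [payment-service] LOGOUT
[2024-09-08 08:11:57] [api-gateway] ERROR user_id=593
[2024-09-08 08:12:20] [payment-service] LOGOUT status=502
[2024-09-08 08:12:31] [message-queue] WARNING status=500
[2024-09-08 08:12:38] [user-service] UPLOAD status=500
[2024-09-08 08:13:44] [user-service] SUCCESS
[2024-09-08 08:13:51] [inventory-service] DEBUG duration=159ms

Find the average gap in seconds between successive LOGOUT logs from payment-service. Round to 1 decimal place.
123.3

To calculate average interval:

1. Find all LOGOUT events for payment-service in order
2. Calculate time gaps between consecutive events
3. Compute mean of gaps: 740 / 6 = 123.3 seconds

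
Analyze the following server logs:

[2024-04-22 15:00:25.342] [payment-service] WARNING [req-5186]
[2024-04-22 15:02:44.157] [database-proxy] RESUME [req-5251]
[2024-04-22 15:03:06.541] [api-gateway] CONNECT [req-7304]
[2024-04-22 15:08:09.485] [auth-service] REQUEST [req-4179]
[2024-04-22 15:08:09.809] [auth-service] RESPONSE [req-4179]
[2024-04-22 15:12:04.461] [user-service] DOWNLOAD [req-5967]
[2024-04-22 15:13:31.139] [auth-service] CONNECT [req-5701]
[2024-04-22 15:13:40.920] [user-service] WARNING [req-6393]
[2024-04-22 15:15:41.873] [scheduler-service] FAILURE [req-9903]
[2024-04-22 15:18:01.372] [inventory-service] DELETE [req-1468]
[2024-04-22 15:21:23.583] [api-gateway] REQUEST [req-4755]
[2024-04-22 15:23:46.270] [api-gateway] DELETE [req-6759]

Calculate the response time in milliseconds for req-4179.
324

To calculate latency:

1. Find REQUEST with id req-4179: 2024-04-22 15:08:09.485
2. Find RESPONSE with id req-4179: 2024-04-22 15:08:09.809
3. Latency: 2024-04-22 15:08:09.809 - 2024-04-22 15:08:09.485 = 324ms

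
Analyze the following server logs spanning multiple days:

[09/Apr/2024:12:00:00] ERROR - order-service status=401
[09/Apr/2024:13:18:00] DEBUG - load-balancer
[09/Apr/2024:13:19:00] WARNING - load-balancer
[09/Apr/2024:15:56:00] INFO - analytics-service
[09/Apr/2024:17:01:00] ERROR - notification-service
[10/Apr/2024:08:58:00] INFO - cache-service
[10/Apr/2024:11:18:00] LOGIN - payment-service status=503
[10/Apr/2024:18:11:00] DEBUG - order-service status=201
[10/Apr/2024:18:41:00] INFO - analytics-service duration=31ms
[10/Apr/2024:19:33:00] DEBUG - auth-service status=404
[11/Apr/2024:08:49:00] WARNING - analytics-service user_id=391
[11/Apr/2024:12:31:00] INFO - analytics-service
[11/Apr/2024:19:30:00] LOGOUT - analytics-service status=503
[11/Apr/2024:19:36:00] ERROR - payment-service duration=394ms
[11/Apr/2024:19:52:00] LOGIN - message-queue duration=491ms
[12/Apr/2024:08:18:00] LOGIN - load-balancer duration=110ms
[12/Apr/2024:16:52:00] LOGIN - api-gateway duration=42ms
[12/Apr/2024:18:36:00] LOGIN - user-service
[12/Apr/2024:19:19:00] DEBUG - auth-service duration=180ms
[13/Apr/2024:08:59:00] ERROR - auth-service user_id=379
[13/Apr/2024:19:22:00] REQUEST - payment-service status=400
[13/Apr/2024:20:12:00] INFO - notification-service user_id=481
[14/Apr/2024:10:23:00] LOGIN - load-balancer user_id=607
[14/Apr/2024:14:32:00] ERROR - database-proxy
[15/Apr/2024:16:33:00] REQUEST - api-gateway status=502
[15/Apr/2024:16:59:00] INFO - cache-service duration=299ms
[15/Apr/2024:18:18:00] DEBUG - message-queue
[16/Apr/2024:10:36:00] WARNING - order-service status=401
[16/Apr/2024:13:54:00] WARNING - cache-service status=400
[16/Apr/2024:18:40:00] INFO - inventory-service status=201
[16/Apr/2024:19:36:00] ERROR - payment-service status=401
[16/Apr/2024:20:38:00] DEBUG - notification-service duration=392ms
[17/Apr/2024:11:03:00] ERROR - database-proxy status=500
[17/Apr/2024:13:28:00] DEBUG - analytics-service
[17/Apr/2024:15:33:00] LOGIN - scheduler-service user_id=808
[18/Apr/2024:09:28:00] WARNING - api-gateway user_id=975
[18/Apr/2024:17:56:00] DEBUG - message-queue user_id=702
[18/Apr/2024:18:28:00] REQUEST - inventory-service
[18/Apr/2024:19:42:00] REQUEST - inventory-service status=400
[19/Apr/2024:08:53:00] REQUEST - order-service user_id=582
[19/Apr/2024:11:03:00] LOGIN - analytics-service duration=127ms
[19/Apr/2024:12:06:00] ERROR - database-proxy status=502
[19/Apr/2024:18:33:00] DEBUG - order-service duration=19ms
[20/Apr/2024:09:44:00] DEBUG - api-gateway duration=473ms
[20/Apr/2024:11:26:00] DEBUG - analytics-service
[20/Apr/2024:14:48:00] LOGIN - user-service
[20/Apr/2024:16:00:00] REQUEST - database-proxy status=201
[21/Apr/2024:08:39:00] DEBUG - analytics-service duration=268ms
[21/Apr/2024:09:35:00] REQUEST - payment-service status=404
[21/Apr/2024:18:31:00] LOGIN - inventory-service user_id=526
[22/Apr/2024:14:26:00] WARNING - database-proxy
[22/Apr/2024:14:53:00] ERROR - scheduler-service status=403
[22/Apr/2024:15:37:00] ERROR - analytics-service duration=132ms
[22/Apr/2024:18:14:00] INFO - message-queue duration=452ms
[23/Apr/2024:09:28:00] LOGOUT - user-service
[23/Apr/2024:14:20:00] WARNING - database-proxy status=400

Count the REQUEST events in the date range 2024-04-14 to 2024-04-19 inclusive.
4

To filter by date range:

1. Date range: 2024-04-14 through 2024-04-19, both dates inclusive
2. Filter for REQUEST events whose date falls in this range
3. Count matching events: 4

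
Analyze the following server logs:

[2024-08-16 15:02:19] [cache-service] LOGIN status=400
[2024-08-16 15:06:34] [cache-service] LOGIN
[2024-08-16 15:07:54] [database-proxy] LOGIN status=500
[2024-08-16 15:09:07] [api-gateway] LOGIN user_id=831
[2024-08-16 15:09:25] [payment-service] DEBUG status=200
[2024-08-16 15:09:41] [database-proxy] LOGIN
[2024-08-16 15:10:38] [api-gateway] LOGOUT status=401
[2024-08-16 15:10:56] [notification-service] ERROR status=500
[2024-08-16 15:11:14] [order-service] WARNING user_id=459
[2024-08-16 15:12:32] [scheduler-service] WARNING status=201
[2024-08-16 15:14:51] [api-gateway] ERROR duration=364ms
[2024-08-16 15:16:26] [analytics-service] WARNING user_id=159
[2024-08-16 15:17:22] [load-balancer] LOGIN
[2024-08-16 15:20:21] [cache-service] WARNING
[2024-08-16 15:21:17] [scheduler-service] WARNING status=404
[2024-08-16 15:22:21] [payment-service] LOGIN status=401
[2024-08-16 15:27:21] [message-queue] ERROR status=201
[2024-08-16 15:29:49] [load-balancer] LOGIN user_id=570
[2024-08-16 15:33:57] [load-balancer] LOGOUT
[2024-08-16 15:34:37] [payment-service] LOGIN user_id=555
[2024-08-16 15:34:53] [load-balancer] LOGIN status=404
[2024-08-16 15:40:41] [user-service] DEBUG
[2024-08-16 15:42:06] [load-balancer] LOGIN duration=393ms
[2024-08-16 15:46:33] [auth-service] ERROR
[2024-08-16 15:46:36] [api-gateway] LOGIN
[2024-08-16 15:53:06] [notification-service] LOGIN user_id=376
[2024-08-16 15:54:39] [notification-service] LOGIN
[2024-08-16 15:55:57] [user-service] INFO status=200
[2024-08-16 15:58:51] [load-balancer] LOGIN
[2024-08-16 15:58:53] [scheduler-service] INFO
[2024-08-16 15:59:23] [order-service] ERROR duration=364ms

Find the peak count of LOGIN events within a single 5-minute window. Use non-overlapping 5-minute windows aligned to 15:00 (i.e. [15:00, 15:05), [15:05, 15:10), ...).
4

To find the burst window:

1. Divide the log period into non-overlapping 5-minute windows starting at 15:00
2. Count LOGIN events in each window
3. Find the window with maximum count
4. Maximum events in a window: 4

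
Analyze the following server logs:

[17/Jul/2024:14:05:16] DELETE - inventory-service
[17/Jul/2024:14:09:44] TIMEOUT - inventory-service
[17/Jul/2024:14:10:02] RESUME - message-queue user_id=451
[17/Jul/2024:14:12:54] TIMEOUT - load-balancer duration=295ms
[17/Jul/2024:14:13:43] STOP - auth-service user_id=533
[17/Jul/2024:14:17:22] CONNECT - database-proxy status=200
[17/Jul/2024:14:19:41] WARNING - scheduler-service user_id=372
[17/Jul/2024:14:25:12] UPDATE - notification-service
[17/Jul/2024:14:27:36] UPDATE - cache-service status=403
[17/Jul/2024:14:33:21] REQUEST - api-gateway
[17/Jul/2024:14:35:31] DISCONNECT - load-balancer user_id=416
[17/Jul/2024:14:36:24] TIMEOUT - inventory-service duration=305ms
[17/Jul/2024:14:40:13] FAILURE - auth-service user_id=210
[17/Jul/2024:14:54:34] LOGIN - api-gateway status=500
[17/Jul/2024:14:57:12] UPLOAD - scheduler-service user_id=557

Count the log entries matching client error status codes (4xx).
1

To find matching entries:

1. Pattern to match: client error status codes (4xx)
2. Scan each log entry for the pattern
3. Count matches: 1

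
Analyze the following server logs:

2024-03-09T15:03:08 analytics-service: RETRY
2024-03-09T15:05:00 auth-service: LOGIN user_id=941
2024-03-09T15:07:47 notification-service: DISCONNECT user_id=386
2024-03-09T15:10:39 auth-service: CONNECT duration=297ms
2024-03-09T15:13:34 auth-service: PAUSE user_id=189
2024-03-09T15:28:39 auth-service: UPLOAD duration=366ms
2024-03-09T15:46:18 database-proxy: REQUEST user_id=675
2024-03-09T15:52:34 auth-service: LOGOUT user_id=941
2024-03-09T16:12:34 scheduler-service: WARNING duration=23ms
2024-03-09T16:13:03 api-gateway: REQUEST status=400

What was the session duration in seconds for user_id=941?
2854

To calculate session duration:

1. Find LOGIN event for user_id=941: 2024-03-09T15:05:00
2. Find LOGOUT event for user_id=941: 2024-03-09T15:52:34
3. Session duration: 2024-03-09T15:52:34 - 2024-03-09T15:05:00 = 2854 seconds (47 minutes)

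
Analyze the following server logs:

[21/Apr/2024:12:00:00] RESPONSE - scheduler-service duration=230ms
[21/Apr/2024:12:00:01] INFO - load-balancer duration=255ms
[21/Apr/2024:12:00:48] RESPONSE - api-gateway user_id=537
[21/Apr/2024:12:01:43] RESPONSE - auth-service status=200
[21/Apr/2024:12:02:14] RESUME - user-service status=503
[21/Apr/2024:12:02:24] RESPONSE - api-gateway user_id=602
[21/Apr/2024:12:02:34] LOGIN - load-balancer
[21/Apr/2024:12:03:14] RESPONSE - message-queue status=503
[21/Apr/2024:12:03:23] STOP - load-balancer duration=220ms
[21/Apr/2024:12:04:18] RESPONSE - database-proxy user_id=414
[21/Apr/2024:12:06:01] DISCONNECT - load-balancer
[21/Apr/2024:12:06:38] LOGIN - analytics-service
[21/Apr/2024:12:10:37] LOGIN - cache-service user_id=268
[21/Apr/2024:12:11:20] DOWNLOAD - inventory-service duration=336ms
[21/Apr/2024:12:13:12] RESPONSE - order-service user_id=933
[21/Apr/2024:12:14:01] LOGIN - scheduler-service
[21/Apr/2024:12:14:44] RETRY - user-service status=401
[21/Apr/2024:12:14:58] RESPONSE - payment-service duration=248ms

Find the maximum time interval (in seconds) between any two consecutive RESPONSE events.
534

To find the longest gap:

1. Extract all RESPONSE events in chronological order
2. Calculate time differences between consecutive events
3. Find the maximum difference
4. Longest gap: 534 seconds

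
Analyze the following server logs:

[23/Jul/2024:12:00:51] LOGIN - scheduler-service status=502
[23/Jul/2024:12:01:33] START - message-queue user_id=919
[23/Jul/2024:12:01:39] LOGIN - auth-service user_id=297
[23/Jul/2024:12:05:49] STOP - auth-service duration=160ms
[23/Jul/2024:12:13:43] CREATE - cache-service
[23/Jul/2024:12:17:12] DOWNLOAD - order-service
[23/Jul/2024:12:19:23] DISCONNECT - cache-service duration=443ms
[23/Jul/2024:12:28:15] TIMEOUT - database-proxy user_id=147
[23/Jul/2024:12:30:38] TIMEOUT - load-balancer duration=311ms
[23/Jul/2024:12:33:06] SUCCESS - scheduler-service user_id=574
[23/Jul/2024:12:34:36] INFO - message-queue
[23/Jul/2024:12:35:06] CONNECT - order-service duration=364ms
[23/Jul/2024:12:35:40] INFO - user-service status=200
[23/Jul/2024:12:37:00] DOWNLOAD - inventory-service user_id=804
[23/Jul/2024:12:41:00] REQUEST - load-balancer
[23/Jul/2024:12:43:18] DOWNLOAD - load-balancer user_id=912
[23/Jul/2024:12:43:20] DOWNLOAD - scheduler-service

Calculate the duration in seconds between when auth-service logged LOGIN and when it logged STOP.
250

To find the time between events:

1. Locate the first LOGIN event for auth-service: 23/Jul/2024:12:01:39
2. Locate the first STOP event for auth-service: 23/Jul/2024:12:05:49
3. Calculate the difference: 23/Jul/2024:12:05:49 - 23/Jul/2024:12:01:39 = 250 seconds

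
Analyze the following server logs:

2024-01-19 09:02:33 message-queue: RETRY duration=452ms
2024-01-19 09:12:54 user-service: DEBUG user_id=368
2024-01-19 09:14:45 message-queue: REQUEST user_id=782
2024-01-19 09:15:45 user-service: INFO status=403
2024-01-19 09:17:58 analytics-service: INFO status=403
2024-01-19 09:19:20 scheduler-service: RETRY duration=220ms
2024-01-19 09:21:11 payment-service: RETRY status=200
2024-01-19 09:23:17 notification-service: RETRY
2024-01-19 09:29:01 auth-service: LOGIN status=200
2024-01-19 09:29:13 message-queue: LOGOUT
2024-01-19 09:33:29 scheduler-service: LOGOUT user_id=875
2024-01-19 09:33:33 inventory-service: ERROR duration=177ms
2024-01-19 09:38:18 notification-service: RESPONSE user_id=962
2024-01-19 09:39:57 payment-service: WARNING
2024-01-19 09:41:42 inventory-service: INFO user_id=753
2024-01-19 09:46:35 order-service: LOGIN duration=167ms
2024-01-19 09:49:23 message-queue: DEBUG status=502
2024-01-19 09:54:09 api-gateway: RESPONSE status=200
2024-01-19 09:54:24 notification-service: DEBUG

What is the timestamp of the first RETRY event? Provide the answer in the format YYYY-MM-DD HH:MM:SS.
2024-01-19 09:02:33

To find the first event:

1. Filter for all RETRY events
2. Sort by timestamp
3. Select the first one
4. Timestamp: 2024-01-19 09:02:33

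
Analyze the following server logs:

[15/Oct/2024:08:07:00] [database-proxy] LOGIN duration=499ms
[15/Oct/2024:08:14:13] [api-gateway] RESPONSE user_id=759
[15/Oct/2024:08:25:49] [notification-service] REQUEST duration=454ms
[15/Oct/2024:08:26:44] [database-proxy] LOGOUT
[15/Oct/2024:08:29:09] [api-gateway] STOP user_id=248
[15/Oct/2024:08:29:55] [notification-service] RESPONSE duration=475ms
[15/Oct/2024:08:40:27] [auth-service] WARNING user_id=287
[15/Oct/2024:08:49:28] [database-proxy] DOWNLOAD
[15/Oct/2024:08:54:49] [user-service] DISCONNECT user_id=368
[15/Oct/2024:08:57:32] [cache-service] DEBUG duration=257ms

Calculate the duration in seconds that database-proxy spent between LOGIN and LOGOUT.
1184

To calculate state duration:

1. Find LOGIN event for database-proxy: 15/Oct/2024:08:07:00
2. Find LOGOUT event for database-proxy: 15/Oct/2024:08:26:44
3. Calculate duration: 15/Oct/2024:08:26:44 - 15/Oct/2024:08:07:00 = 1184 seconds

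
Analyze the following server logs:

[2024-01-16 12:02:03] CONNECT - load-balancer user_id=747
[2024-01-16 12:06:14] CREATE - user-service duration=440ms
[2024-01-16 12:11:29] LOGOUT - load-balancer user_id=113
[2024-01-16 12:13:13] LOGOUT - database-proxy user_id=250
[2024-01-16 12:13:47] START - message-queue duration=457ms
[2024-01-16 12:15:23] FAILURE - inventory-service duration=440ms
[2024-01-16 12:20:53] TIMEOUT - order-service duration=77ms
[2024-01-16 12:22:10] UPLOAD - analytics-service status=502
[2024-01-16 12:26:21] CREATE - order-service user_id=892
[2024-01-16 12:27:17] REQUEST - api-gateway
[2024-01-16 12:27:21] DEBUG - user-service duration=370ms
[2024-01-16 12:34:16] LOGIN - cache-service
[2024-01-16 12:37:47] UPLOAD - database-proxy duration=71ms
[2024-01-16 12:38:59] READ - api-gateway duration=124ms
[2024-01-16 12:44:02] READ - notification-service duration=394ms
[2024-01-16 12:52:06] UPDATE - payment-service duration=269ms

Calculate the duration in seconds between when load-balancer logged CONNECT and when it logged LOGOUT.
566

To find the time between events:

1. Locate the first CONNECT event for load-balancer: 2024-01-16 12:02:03
2. Locate the first LOGOUT event for load-balancer: 2024-01-16 12:11:29
3. Calculate the difference: 2024-01-16 12:11:29 - 2024-01-16 12:02:03 = 566 seconds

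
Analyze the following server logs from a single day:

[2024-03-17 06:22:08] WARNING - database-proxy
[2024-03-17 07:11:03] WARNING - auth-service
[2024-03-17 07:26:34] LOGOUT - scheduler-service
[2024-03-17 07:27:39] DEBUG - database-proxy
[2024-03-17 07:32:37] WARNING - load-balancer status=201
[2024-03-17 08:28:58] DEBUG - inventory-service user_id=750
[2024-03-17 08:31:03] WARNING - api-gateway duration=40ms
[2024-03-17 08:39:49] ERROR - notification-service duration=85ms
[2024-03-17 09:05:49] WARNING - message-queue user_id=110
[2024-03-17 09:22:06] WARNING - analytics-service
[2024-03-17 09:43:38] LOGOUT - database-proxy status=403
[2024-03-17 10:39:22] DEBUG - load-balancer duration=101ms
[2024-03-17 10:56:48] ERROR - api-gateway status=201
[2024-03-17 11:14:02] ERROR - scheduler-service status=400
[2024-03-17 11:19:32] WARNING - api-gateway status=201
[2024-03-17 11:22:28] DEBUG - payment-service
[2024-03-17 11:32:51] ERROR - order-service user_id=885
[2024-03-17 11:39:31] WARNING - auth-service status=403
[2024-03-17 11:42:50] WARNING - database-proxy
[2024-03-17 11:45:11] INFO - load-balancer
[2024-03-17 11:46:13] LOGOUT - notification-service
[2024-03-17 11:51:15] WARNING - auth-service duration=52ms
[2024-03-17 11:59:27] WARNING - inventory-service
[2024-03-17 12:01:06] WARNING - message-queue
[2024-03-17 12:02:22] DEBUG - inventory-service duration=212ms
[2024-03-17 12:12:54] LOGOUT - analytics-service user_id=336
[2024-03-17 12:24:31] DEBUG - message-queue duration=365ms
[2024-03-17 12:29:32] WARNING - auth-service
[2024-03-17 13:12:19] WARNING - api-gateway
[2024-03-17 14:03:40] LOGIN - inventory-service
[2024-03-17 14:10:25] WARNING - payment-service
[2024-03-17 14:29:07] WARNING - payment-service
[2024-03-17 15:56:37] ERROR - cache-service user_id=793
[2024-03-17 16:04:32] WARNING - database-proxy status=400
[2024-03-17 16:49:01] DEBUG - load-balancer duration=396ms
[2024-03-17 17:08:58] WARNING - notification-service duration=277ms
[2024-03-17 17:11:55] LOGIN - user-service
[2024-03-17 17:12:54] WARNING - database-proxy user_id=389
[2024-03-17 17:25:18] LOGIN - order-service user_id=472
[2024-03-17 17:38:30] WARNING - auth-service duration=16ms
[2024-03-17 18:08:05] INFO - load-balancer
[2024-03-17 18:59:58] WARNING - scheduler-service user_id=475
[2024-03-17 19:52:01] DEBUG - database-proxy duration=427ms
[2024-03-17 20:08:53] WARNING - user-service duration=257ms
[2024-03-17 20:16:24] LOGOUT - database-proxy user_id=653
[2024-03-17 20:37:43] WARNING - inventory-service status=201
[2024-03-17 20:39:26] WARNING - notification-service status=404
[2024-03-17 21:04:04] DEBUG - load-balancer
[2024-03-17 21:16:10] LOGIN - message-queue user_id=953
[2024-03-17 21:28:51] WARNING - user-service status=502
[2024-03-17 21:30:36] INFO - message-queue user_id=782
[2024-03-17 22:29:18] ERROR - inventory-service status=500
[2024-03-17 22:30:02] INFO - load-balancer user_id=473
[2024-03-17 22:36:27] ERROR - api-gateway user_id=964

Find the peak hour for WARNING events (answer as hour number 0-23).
11

To find the peak hour:

1. Group all WARNING events by hour
2. Count events in each hour
3. Find hour with maximum count
4. Peak hour: 11 (with 5 events)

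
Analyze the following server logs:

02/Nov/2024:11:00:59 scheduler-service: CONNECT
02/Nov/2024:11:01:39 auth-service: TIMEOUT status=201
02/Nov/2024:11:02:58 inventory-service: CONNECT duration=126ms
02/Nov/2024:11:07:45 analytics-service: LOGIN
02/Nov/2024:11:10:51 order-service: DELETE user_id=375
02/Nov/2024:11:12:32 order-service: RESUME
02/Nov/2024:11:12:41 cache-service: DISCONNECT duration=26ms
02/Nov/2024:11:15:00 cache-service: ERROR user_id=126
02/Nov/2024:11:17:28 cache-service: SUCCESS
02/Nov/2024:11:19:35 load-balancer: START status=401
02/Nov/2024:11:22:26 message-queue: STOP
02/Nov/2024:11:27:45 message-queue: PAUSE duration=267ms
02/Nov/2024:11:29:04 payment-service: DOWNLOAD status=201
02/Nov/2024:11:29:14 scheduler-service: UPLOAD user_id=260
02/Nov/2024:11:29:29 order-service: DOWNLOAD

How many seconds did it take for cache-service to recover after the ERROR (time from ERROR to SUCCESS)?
148

To calculate recovery time:

1. Find ERROR event for cache-service: 02/Nov/2024:11:15:00
2. Find next SUCCESS event for cache-service: 02/Nov/2024:11:17:28
3. Recovery time: 02/Nov/2024:11:17:28 - 02/Nov/2024:11:15:00 = 148 seconds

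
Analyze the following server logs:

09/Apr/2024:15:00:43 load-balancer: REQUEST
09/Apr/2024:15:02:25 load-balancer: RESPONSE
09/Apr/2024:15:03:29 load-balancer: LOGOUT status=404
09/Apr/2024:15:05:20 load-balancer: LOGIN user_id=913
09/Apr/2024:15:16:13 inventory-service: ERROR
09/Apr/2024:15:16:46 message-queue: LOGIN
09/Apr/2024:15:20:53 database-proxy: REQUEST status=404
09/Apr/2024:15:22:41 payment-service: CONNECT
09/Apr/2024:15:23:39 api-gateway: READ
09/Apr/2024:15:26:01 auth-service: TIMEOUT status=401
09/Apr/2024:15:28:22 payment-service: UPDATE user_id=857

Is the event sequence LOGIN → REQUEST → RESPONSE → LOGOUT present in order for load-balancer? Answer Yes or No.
No

To verify sequence order:

1. Find all events in sequence LOGIN → REQUEST → RESPONSE → LOGOUT for load-balancer
2. Extract their timestamps
3. Check if timestamps are in ascending order
4. Result: No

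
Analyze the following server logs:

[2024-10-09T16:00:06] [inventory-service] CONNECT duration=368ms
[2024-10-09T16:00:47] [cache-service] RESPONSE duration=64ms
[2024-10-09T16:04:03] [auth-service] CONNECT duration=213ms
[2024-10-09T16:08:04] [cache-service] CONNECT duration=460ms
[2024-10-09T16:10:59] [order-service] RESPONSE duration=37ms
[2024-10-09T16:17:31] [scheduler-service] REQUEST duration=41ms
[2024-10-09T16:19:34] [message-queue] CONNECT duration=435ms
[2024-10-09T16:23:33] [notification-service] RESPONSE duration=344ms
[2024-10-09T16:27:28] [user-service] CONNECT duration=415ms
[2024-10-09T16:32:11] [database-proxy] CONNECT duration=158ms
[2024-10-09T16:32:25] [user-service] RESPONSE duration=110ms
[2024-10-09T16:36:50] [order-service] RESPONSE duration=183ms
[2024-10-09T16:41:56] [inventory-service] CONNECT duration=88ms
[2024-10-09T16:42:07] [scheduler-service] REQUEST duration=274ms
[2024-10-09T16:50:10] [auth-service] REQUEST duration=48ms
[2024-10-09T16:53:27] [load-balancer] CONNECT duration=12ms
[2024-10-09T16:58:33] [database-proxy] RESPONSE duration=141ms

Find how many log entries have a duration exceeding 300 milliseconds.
5

To count timeouts:

1. Threshold: 300ms
2. Extract duration from each log entry
3. Count entries where duration > 300
4. Timeout count: 5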